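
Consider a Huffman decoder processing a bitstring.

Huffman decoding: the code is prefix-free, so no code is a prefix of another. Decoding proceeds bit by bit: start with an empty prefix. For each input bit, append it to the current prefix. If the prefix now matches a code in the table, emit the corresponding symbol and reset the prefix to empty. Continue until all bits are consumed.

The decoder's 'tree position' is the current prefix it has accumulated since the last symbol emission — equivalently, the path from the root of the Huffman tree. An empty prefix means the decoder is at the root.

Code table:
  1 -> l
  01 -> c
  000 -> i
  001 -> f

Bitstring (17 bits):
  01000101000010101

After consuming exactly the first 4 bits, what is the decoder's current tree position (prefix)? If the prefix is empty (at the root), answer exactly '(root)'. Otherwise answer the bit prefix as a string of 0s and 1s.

Bit 0: prefix='0' (no match yet)
Bit 1: prefix='01' -> emit 'c', reset
Bit 2: prefix='0' (no match yet)
Bit 3: prefix='00' (no match yet)

Answer: 00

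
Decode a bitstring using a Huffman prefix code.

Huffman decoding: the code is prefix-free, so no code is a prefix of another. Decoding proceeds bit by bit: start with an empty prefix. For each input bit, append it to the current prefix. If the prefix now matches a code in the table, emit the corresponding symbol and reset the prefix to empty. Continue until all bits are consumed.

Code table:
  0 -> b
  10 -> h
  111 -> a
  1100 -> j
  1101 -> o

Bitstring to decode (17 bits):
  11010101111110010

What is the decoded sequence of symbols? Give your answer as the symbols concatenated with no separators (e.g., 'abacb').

Answer: obhaabbh

Derivation:
Bit 0: prefix='1' (no match yet)
Bit 1: prefix='11' (no match yet)
Bit 2: prefix='110' (no match yet)
Bit 3: prefix='1101' -> emit 'o', reset
Bit 4: prefix='0' -> emit 'b', reset
Bit 5: prefix='1' (no match yet)
Bit 6: prefix='10' -> emit 'h', reset
Bit 7: prefix='1' (no match yet)
Bit 8: prefix='11' (no match yet)
Bit 9: prefix='111' -> emit 'a', reset
Bit 10: prefix='1' (no match yet)
Bit 11: prefix='11' (no match yet)
Bit 12: prefix='111' -> emit 'a', reset
Bit 13: prefix='0' -> emit 'b', reset
Bit 14: prefix='0' -> emit 'b', reset
Bit 15: prefix='1' (no match yet)
Bit 16: prefix='10' -> emit 'h', reset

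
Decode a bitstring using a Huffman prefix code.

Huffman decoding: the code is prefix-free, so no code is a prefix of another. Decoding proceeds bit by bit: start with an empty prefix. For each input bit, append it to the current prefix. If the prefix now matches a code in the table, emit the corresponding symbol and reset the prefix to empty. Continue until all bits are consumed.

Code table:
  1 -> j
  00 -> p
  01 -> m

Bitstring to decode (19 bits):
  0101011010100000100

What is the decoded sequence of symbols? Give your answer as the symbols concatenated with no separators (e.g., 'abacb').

Bit 0: prefix='0' (no match yet)
Bit 1: prefix='01' -> emit 'm', reset
Bit 2: prefix='0' (no match yet)
Bit 3: prefix='01' -> emit 'm', reset
Bit 4: prefix='0' (no match yet)
Bit 5: prefix='01' -> emit 'm', reset
Bit 6: prefix='1' -> emit 'j', reset
Bit 7: prefix='0' (no match yet)
Bit 8: prefix='01' -> emit 'm', reset
Bit 9: prefix='0' (no match yet)
Bit 10: prefix='01' -> emit 'm', reset
Bit 11: prefix='0' (no match yet)
Bit 12: prefix='00' -> emit 'p', reset
Bit 13: prefix='0' (no match yet)
Bit 14: prefix='00' -> emit 'p', reset
Bit 15: prefix='0' (no match yet)
Bit 16: prefix='01' -> emit 'm', reset
Bit 17: prefix='0' (no match yet)
Bit 18: prefix='00' -> emit 'p', reset

Answer: mmmjmmppmp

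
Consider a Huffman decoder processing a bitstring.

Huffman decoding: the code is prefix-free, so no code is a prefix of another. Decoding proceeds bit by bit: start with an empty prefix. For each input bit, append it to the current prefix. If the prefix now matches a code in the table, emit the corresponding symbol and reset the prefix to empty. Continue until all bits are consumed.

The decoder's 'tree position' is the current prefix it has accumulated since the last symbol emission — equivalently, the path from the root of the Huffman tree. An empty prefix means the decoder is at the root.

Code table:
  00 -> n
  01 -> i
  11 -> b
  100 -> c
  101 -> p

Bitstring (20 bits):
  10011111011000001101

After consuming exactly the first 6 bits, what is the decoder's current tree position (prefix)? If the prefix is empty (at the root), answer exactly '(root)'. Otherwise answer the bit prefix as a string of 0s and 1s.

Bit 0: prefix='1' (no match yet)
Bit 1: prefix='10' (no match yet)
Bit 2: prefix='100' -> emit 'c', reset
Bit 3: prefix='1' (no match yet)
Bit 4: prefix='11' -> emit 'b', reset
Bit 5: prefix='1' (no match yet)

Answer: 1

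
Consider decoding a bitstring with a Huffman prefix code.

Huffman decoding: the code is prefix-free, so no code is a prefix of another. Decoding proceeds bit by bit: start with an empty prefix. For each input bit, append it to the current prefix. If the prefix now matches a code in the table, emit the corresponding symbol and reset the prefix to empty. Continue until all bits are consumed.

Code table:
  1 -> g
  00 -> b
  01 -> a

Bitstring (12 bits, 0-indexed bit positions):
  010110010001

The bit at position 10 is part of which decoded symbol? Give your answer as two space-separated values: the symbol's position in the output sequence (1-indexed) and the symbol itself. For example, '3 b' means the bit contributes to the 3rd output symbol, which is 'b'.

Bit 0: prefix='0' (no match yet)
Bit 1: prefix='01' -> emit 'a', reset
Bit 2: prefix='0' (no match yet)
Bit 3: prefix='01' -> emit 'a', reset
Bit 4: prefix='1' -> emit 'g', reset
Bit 5: prefix='0' (no match yet)
Bit 6: prefix='00' -> emit 'b', reset
Bit 7: prefix='1' -> emit 'g', reset
Bit 8: prefix='0' (no match yet)
Bit 9: prefix='00' -> emit 'b', reset
Bit 10: prefix='0' (no match yet)
Bit 11: prefix='01' -> emit 'a', reset

Answer: 7 a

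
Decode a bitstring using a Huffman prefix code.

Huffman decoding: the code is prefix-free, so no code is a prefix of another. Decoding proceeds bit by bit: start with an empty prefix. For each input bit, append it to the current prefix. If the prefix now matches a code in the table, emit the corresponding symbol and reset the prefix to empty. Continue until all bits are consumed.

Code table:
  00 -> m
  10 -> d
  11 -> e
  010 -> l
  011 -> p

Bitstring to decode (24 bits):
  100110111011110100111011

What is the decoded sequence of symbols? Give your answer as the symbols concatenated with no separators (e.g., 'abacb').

Bit 0: prefix='1' (no match yet)
Bit 1: prefix='10' -> emit 'd', reset
Bit 2: prefix='0' (no match yet)
Bit 3: prefix='01' (no match yet)
Bit 4: prefix='011' -> emit 'p', reset
Bit 5: prefix='0' (no match yet)
Bit 6: prefix='01' (no match yet)
Bit 7: prefix='011' -> emit 'p', reset
Bit 8: prefix='1' (no match yet)
Bit 9: prefix='10' -> emit 'd', reset
Bit 10: prefix='1' (no match yet)
Bit 11: prefix='11' -> emit 'e', reset
Bit 12: prefix='1' (no match yet)
Bit 13: prefix='11' -> emit 'e', reset
Bit 14: prefix='0' (no match yet)
Bit 15: prefix='01' (no match yet)
Bit 16: prefix='010' -> emit 'l', reset
Bit 17: prefix='0' (no match yet)
Bit 18: prefix='01' (no match yet)
Bit 19: prefix='011' -> emit 'p', reset
Bit 20: prefix='1' (no match yet)
Bit 21: prefix='10' -> emit 'd', reset
Bit 22: prefix='1' (no match yet)
Bit 23: prefix='11' -> emit 'e', reset

Answer: dppdeelpde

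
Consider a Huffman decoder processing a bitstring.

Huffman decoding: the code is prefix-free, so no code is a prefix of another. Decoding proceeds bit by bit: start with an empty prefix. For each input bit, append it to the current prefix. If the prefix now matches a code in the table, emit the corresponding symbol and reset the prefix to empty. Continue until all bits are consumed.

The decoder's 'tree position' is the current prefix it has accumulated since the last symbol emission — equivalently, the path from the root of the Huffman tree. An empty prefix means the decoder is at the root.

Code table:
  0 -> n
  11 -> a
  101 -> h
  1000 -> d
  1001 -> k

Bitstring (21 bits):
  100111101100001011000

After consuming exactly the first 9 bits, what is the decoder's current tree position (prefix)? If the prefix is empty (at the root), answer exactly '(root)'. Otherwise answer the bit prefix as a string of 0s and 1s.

Bit 0: prefix='1' (no match yet)
Bit 1: prefix='10' (no match yet)
Bit 2: prefix='100' (no match yet)
Bit 3: prefix='1001' -> emit 'k', reset
Bit 4: prefix='1' (no match yet)
Bit 5: prefix='11' -> emit 'a', reset
Bit 6: prefix='1' (no match yet)
Bit 7: prefix='10' (no match yet)
Bit 8: prefix='101' -> emit 'h', reset

Answer: (root)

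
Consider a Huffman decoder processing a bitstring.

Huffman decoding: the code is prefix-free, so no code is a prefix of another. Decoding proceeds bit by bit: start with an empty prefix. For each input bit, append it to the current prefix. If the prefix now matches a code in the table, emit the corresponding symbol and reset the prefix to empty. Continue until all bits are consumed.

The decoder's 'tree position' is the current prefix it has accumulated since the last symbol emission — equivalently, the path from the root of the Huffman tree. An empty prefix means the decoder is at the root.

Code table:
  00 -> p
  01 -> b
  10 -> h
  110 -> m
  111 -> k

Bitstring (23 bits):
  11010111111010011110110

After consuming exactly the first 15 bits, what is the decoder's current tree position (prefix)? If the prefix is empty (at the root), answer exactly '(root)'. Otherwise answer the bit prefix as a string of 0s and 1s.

Bit 0: prefix='1' (no match yet)
Bit 1: prefix='11' (no match yet)
Bit 2: prefix='110' -> emit 'm', reset
Bit 3: prefix='1' (no match yet)
Bit 4: prefix='10' -> emit 'h', reset
Bit 5: prefix='1' (no match yet)
Bit 6: prefix='11' (no match yet)
Bit 7: prefix='111' -> emit 'k', reset
Bit 8: prefix='1' (no match yet)
Bit 9: prefix='11' (no match yet)
Bit 10: prefix='111' -> emit 'k', reset
Bit 11: prefix='0' (no match yet)
Bit 12: prefix='01' -> emit 'b', reset
Bit 13: prefix='0' (no match yet)
Bit 14: prefix='00' -> emit 'p', reset

Answer: (root)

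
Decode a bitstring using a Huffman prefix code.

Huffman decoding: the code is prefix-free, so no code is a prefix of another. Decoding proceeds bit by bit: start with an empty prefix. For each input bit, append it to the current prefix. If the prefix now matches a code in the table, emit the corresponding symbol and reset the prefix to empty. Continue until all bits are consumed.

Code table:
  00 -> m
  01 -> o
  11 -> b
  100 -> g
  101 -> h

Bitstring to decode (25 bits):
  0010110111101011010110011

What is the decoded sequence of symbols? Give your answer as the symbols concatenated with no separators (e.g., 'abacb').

Answer: mhhbhohogb

Derivation:
Bit 0: prefix='0' (no match yet)
Bit 1: prefix='00' -> emit 'm', reset
Bit 2: prefix='1' (no match yet)
Bit 3: prefix='10' (no match yet)
Bit 4: prefix='101' -> emit 'h', reset
Bit 5: prefix='1' (no match yet)
Bit 6: prefix='10' (no match yet)
Bit 7: prefix='101' -> emit 'h', reset
Bit 8: prefix='1' (no match yet)
Bit 9: prefix='11' -> emit 'b', reset
Bit 10: prefix='1' (no match yet)
Bit 11: prefix='10' (no match yet)
Bit 12: prefix='101' -> emit 'h', reset
Bit 13: prefix='0' (no match yet)
Bit 14: prefix='01' -> emit 'o', reset
Bit 15: prefix='1' (no match yet)
Bit 16: prefix='10' (no match yet)
Bit 17: prefix='101' -> emit 'h', reset
Bit 18: prefix='0' (no match yet)
Bit 19: prefix='01' -> emit 'o', reset
Bit 20: prefix='1' (no match yet)
Bit 21: prefix='10' (no match yet)
Bit 22: prefix='100' -> emit 'g', reset
Bit 23: prefix='1' (no match yet)
Bit 24: prefix='11' -> emit 'b', reset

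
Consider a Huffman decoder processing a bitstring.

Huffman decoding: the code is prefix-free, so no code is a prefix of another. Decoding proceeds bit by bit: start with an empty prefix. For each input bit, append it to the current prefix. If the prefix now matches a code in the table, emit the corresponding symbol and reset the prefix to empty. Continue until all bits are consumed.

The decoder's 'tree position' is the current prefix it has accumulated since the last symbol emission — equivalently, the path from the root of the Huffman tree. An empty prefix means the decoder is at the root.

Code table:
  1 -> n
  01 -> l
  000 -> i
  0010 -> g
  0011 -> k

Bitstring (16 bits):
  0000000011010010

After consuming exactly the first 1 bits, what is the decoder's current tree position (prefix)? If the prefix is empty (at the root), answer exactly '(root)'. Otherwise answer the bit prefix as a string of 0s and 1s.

Bit 0: prefix='0' (no match yet)

Answer: 0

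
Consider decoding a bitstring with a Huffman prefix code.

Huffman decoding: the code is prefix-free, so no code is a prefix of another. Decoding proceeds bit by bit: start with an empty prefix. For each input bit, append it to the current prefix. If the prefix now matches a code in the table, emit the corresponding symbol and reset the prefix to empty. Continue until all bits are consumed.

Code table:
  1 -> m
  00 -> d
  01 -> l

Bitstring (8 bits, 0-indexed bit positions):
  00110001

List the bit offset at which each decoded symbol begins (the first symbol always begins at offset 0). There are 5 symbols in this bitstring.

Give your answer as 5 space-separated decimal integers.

Answer: 0 2 3 4 6

Derivation:
Bit 0: prefix='0' (no match yet)
Bit 1: prefix='00' -> emit 'd', reset
Bit 2: prefix='1' -> emit 'm', reset
Bit 3: prefix='1' -> emit 'm', reset
Bit 4: prefix='0' (no match yet)
Bit 5: prefix='00' -> emit 'd', reset
Bit 6: prefix='0' (no match yet)
Bit 7: prefix='01' -> emit 'l', reset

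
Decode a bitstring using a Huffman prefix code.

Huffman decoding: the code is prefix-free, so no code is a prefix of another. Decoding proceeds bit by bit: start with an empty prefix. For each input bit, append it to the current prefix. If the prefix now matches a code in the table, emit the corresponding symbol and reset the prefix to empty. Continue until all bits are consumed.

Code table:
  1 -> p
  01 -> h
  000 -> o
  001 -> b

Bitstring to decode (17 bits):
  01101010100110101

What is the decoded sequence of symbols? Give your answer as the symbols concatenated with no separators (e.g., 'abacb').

Bit 0: prefix='0' (no match yet)
Bit 1: prefix='01' -> emit 'h', reset
Bit 2: prefix='1' -> emit 'p', reset
Bit 3: prefix='0' (no match yet)
Bit 4: prefix='01' -> emit 'h', reset
Bit 5: prefix='0' (no match yet)
Bit 6: prefix='01' -> emit 'h', reset
Bit 7: prefix='0' (no match yet)
Bit 8: prefix='01' -> emit 'h', reset
Bit 9: prefix='0' (no match yet)
Bit 10: prefix='00' (no match yet)
Bit 11: prefix='001' -> emit 'b', reset
Bit 12: prefix='1' -> emit 'p', reset
Bit 13: prefix='0' (no match yet)
Bit 14: prefix='01' -> emit 'h', reset
Bit 15: prefix='0' (no match yet)
Bit 16: prefix='01' -> emit 'h', reset

Answer: hphhhbphh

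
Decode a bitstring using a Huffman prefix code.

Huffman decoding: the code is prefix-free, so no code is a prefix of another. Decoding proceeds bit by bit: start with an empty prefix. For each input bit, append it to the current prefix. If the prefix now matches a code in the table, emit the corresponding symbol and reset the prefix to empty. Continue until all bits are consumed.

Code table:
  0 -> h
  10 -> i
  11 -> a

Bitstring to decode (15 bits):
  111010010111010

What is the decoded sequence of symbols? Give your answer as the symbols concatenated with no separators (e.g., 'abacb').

Answer: aiihiaii

Derivation:
Bit 0: prefix='1' (no match yet)
Bit 1: prefix='11' -> emit 'a', reset
Bit 2: prefix='1' (no match yet)
Bit 3: prefix='10' -> emit 'i', reset
Bit 4: prefix='1' (no match yet)
Bit 5: prefix='10' -> emit 'i', reset
Bit 6: prefix='0' -> emit 'h', reset
Bit 7: prefix='1' (no match yet)
Bit 8: prefix='10' -> emit 'i', reset
Bit 9: prefix='1' (no match yet)
Bit 10: prefix='11' -> emit 'a', reset
Bit 11: prefix='1' (no match yet)
Bit 12: prefix='10' -> emit 'i', reset
Bit 13: prefix='1' (no match yet)
Bit 14: prefix='10' -> emit 'i', reset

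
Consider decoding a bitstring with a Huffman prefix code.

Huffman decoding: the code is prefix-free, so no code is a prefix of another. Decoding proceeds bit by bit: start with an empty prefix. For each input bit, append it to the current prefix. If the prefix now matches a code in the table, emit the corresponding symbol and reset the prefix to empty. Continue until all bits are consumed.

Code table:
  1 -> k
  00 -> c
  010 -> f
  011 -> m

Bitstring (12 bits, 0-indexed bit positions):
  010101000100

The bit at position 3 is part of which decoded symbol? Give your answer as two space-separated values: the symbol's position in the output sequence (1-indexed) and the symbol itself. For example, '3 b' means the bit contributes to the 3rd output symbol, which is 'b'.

Bit 0: prefix='0' (no match yet)
Bit 1: prefix='01' (no match yet)
Bit 2: prefix='010' -> emit 'f', reset
Bit 3: prefix='1' -> emit 'k', reset
Bit 4: prefix='0' (no match yet)
Bit 5: prefix='01' (no match yet)
Bit 6: prefix='010' -> emit 'f', reset
Bit 7: prefix='0' (no match yet)

Answer: 2 k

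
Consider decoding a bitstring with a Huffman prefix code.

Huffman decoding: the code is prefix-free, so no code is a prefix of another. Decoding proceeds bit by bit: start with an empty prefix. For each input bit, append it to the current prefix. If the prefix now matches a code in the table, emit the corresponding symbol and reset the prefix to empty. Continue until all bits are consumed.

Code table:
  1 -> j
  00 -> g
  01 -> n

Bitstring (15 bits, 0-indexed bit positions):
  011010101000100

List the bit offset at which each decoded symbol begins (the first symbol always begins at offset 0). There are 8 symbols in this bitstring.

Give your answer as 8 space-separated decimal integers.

Answer: 0 2 3 5 7 9 11 13

Derivation:
Bit 0: prefix='0' (no match yet)
Bit 1: prefix='01' -> emit 'n', reset
Bit 2: prefix='1' -> emit 'j', reset
Bit 3: prefix='0' (no match yet)
Bit 4: prefix='01' -> emit 'n', reset
Bit 5: prefix='0' (no match yet)
Bit 6: prefix='01' -> emit 'n', reset
Bit 7: prefix='0' (no match yet)
Bit 8: prefix='01' -> emit 'n', reset
Bit 9: prefix='0' (no match yet)
Bit 10: prefix='00' -> emit 'g', reset
Bit 11: prefix='0' (no match yet)
Bit 12: prefix='01' -> emit 'n', reset
Bit 13: prefix='0' (no match yet)
Bit 14: prefix='00' -> emit 'g', reset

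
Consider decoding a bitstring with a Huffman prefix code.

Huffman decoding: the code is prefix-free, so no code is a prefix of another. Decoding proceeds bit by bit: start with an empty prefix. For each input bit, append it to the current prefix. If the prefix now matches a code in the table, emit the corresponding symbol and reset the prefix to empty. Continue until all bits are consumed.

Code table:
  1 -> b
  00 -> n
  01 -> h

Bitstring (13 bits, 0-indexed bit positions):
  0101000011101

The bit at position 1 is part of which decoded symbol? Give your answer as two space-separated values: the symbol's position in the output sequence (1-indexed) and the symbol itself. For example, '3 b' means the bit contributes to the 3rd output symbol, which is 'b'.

Answer: 1 h

Derivation:
Bit 0: prefix='0' (no match yet)
Bit 1: prefix='01' -> emit 'h', reset
Bit 2: prefix='0' (no match yet)
Bit 3: prefix='01' -> emit 'h', reset
Bit 4: prefix='0' (no match yet)
Bit 5: prefix='00' -> emit 'n', reset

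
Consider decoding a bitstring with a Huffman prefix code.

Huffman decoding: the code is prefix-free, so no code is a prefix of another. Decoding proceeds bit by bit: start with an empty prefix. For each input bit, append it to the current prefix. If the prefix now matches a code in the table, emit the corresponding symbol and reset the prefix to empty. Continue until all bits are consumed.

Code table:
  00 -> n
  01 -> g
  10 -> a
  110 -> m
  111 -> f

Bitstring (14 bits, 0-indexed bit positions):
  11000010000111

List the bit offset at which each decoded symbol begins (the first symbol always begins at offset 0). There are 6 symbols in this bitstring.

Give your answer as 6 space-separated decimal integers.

Bit 0: prefix='1' (no match yet)
Bit 1: prefix='11' (no match yet)
Bit 2: prefix='110' -> emit 'm', reset
Bit 3: prefix='0' (no match yet)
Bit 4: prefix='00' -> emit 'n', reset
Bit 5: prefix='0' (no match yet)
Bit 6: prefix='01' -> emit 'g', reset
Bit 7: prefix='0' (no match yet)
Bit 8: prefix='00' -> emit 'n', reset
Bit 9: prefix='0' (no match yet)
Bit 10: prefix='00' -> emit 'n', reset
Bit 11: prefix='1' (no match yet)
Bit 12: prefix='11' (no match yet)
Bit 13: prefix='111' -> emit 'f', reset

Answer: 0 3 5 7 9 11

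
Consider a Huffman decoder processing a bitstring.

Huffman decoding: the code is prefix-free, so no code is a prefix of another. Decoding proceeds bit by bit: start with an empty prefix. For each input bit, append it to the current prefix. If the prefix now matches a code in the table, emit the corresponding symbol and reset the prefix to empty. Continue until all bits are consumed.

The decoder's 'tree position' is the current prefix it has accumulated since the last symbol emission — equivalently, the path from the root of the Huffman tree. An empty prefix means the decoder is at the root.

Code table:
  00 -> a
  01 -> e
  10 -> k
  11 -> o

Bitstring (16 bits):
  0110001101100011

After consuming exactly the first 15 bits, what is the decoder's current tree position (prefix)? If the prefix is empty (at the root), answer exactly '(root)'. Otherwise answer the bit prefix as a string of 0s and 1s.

Answer: 1

Derivation:
Bit 0: prefix='0' (no match yet)
Bit 1: prefix='01' -> emit 'e', reset
Bit 2: prefix='1' (no match yet)
Bit 3: prefix='10' -> emit 'k', reset
Bit 4: prefix='0' (no match yet)
Bit 5: prefix='00' -> emit 'a', reset
Bit 6: prefix='1' (no match yet)
Bit 7: prefix='11' -> emit 'o', reset
Bit 8: prefix='0' (no match yet)
Bit 9: prefix='01' -> emit 'e', reset
Bit 10: prefix='1' (no match yet)
Bit 11: prefix='10' -> emit 'k', reset
Bit 12: prefix='0' (no match yet)
Bit 13: prefix='00' -> emit 'a', reset
Bit 14: prefix='1' (no match yet)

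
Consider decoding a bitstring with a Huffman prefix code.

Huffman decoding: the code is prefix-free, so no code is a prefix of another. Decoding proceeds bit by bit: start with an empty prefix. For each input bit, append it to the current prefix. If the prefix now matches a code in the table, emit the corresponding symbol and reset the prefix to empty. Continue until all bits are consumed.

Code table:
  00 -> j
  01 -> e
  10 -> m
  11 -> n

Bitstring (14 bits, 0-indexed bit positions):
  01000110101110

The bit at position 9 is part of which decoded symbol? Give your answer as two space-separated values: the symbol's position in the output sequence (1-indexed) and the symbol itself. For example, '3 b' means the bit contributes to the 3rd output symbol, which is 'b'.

Bit 0: prefix='0' (no match yet)
Bit 1: prefix='01' -> emit 'e', reset
Bit 2: prefix='0' (no match yet)
Bit 3: prefix='00' -> emit 'j', reset
Bit 4: prefix='0' (no match yet)
Bit 5: prefix='01' -> emit 'e', reset
Bit 6: prefix='1' (no match yet)
Bit 7: prefix='10' -> emit 'm', reset
Bit 8: prefix='1' (no match yet)
Bit 9: prefix='10' -> emit 'm', reset
Bit 10: prefix='1' (no match yet)
Bit 11: prefix='11' -> emit 'n', reset
Bit 12: prefix='1' (no match yet)
Bit 13: prefix='10' -> emit 'm', reset

Answer: 5 m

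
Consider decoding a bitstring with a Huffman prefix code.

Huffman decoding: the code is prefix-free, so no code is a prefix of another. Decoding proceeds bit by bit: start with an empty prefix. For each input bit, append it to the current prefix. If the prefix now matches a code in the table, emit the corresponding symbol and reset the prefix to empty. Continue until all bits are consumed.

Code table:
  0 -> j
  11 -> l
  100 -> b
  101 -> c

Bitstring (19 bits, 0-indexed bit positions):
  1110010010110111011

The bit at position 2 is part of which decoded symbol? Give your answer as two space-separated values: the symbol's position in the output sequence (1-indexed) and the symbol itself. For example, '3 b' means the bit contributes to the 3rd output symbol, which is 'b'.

Bit 0: prefix='1' (no match yet)
Bit 1: prefix='11' -> emit 'l', reset
Bit 2: prefix='1' (no match yet)
Bit 3: prefix='10' (no match yet)
Bit 4: prefix='100' -> emit 'b', reset
Bit 5: prefix='1' (no match yet)
Bit 6: prefix='10' (no match yet)

Answer: 2 b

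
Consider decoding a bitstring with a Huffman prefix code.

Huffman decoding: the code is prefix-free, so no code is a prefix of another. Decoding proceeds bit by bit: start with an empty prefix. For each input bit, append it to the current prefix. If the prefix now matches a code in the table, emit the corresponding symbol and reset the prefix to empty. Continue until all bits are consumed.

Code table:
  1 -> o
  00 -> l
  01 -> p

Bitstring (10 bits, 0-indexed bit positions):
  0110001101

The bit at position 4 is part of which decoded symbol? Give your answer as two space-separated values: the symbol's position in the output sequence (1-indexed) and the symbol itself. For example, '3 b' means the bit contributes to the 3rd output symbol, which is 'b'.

Answer: 3 l

Derivation:
Bit 0: prefix='0' (no match yet)
Bit 1: prefix='01' -> emit 'p', reset
Bit 2: prefix='1' -> emit 'o', reset
Bit 3: prefix='0' (no match yet)
Bit 4: prefix='00' -> emit 'l', reset
Bit 5: prefix='0' (no match yet)
Bit 6: prefix='01' -> emit 'p', reset
Bit 7: prefix='1' -> emit 'o', reset
Bit 8: prefix='0' (no match yet)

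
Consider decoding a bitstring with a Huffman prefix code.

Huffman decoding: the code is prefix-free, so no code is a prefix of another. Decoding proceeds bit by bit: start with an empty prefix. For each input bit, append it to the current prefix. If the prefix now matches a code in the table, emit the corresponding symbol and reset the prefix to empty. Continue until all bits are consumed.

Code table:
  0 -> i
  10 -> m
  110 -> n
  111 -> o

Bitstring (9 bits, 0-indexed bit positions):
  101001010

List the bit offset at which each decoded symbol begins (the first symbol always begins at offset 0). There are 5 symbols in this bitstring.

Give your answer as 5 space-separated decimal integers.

Bit 0: prefix='1' (no match yet)
Bit 1: prefix='10' -> emit 'm', reset
Bit 2: prefix='1' (no match yet)
Bit 3: prefix='10' -> emit 'm', reset
Bit 4: prefix='0' -> emit 'i', reset
Bit 5: prefix='1' (no match yet)
Bit 6: prefix='10' -> emit 'm', reset
Bit 7: prefix='1' (no match yet)
Bit 8: prefix='10' -> emit 'm', reset

Answer: 0 2 4 5 7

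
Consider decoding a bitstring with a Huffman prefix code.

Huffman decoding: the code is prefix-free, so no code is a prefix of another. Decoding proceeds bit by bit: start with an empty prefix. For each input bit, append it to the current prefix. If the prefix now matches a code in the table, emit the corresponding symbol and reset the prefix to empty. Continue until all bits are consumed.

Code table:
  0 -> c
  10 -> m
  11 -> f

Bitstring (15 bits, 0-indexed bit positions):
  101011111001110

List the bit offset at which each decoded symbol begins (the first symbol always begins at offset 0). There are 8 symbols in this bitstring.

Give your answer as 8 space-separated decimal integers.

Bit 0: prefix='1' (no match yet)
Bit 1: prefix='10' -> emit 'm', reset
Bit 2: prefix='1' (no match yet)
Bit 3: prefix='10' -> emit 'm', reset
Bit 4: prefix='1' (no match yet)
Bit 5: prefix='11' -> emit 'f', reset
Bit 6: prefix='1' (no match yet)
Bit 7: prefix='11' -> emit 'f', reset
Bit 8: prefix='1' (no match yet)
Bit 9: prefix='10' -> emit 'm', reset
Bit 10: prefix='0' -> emit 'c', reset
Bit 11: prefix='1' (no match yet)
Bit 12: prefix='11' -> emit 'f', reset
Bit 13: prefix='1' (no match yet)
Bit 14: prefix='10' -> emit 'm', reset

Answer: 0 2 4 6 8 10 11 13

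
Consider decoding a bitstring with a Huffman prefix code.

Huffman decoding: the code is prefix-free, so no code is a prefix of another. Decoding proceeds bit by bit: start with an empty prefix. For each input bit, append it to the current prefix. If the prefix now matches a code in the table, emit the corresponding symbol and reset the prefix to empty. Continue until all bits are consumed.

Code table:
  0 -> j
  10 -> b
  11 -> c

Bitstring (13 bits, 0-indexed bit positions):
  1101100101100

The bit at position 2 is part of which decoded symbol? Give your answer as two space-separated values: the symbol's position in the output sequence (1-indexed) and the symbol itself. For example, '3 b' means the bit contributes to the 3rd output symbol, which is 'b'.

Answer: 2 j

Derivation:
Bit 0: prefix='1' (no match yet)
Bit 1: prefix='11' -> emit 'c', reset
Bit 2: prefix='0' -> emit 'j', reset
Bit 3: prefix='1' (no match yet)
Bit 4: prefix='11' -> emit 'c', reset
Bit 5: prefix='0' -> emit 'j', reset
Bit 6: prefix='0' -> emit 'j', reset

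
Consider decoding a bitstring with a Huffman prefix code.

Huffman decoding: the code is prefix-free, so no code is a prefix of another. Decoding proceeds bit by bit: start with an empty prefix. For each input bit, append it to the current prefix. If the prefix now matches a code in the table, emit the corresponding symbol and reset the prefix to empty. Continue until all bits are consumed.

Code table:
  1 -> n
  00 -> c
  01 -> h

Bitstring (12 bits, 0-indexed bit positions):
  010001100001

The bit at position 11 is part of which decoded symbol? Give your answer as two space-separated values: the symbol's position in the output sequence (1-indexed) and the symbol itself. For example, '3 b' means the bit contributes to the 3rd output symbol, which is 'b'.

Bit 0: prefix='0' (no match yet)
Bit 1: prefix='01' -> emit 'h', reset
Bit 2: prefix='0' (no match yet)
Bit 3: prefix='00' -> emit 'c', reset
Bit 4: prefix='0' (no match yet)
Bit 5: prefix='01' -> emit 'h', reset
Bit 6: prefix='1' -> emit 'n', reset
Bit 7: prefix='0' (no match yet)
Bit 8: prefix='00' -> emit 'c', reset
Bit 9: prefix='0' (no match yet)
Bit 10: prefix='00' -> emit 'c', reset
Bit 11: prefix='1' -> emit 'n', reset

Answer: 7 n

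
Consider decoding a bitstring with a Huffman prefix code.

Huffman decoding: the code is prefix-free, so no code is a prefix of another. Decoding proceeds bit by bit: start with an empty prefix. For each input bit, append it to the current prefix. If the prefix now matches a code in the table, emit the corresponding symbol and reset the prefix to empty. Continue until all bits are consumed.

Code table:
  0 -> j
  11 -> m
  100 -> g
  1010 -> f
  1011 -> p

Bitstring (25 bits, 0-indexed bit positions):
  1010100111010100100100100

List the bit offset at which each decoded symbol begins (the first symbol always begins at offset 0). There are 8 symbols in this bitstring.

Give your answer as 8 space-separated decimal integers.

Bit 0: prefix='1' (no match yet)
Bit 1: prefix='10' (no match yet)
Bit 2: prefix='101' (no match yet)
Bit 3: prefix='1010' -> emit 'f', reset
Bit 4: prefix='1' (no match yet)
Bit 5: prefix='10' (no match yet)
Bit 6: prefix='100' -> emit 'g', reset
Bit 7: prefix='1' (no match yet)
Bit 8: prefix='11' -> emit 'm', reset
Bit 9: prefix='1' (no match yet)
Bit 10: prefix='10' (no match yet)
Bit 11: prefix='101' (no match yet)
Bit 12: prefix='1010' -> emit 'f', reset
Bit 13: prefix='1' (no match yet)
Bit 14: prefix='10' (no match yet)
Bit 15: prefix='100' -> emit 'g', reset
Bit 16: prefix='1' (no match yet)
Bit 17: prefix='10' (no match yet)
Bit 18: prefix='100' -> emit 'g', reset
Bit 19: prefix='1' (no match yet)
Bit 20: prefix='10' (no match yet)
Bit 21: prefix='100' -> emit 'g', reset
Bit 22: prefix='1' (no match yet)
Bit 23: prefix='10' (no match yet)
Bit 24: prefix='100' -> emit 'g', reset

Answer: 0 4 7 9 13 16 19 22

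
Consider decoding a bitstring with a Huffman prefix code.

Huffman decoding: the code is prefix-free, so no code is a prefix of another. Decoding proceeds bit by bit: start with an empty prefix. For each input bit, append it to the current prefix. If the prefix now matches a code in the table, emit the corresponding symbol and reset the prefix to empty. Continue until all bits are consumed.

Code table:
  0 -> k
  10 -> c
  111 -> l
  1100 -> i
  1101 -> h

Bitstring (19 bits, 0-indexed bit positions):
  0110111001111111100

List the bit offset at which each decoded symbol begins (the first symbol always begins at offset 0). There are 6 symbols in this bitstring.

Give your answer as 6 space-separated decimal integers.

Answer: 0 1 5 9 12 15

Derivation:
Bit 0: prefix='0' -> emit 'k', reset
Bit 1: prefix='1' (no match yet)
Bit 2: prefix='11' (no match yet)
Bit 3: prefix='110' (no match yet)
Bit 4: prefix='1101' -> emit 'h', reset
Bit 5: prefix='1' (no match yet)
Bit 6: prefix='11' (no match yet)
Bit 7: prefix='110' (no match yet)
Bit 8: prefix='1100' -> emit 'i', reset
Bit 9: prefix='1' (no match yet)
Bit 10: prefix='11' (no match yet)
Bit 11: prefix='111' -> emit 'l', reset
Bit 12: prefix='1' (no match yet)
Bit 13: prefix='11' (no match yet)
Bit 14: prefix='111' -> emit 'l', reset
Bit 15: prefix='1' (no match yet)
Bit 16: prefix='11' (no match yet)
Bit 17: prefix='110' (no match yet)
Bit 18: prefix='1100' -> emit 'i', reset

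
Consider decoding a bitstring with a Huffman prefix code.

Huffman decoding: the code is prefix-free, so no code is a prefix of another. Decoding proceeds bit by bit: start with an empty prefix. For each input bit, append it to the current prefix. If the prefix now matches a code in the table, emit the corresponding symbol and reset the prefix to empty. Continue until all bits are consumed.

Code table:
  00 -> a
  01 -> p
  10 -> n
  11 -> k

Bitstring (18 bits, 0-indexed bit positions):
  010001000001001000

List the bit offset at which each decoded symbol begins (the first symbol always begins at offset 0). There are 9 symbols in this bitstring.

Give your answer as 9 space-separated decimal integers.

Answer: 0 2 4 6 8 10 12 14 16

Derivation:
Bit 0: prefix='0' (no match yet)
Bit 1: prefix='01' -> emit 'p', reset
Bit 2: prefix='0' (no match yet)
Bit 3: prefix='00' -> emit 'a', reset
Bit 4: prefix='0' (no match yet)
Bit 5: prefix='01' -> emit 'p', reset
Bit 6: prefix='0' (no match yet)
Bit 7: prefix='00' -> emit 'a', reset
Bit 8: prefix='0' (no match yet)
Bit 9: prefix='00' -> emit 'a', reset
Bit 10: prefix='0' (no match yet)
Bit 11: prefix='01' -> emit 'p', reset
Bit 12: prefix='0' (no match yet)
Bit 13: prefix='00' -> emit 'a', reset
Bit 14: prefix='1' (no match yet)
Bit 15: prefix='10' -> emit 'n', reset
Bit 16: prefix='0' (no match yet)
Bit 17: prefix='00' -> emit 'a', reset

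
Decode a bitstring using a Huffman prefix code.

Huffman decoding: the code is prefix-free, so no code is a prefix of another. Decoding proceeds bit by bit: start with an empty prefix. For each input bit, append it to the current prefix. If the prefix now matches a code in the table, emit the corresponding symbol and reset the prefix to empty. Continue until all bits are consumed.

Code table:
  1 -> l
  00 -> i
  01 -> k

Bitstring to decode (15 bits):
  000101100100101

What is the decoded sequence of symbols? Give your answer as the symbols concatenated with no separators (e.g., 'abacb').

Bit 0: prefix='0' (no match yet)
Bit 1: prefix='00' -> emit 'i', reset
Bit 2: prefix='0' (no match yet)
Bit 3: prefix='01' -> emit 'k', reset
Bit 4: prefix='0' (no match yet)
Bit 5: prefix='01' -> emit 'k', reset
Bit 6: prefix='1' -> emit 'l', reset
Bit 7: prefix='0' (no match yet)
Bit 8: prefix='00' -> emit 'i', reset
Bit 9: prefix='1' -> emit 'l', reset
Bit 10: prefix='0' (no match yet)
Bit 11: prefix='00' -> emit 'i', reset
Bit 12: prefix='1' -> emit 'l', reset
Bit 13: prefix='0' (no match yet)
Bit 14: prefix='01' -> emit 'k', reset

Answer: ikklililk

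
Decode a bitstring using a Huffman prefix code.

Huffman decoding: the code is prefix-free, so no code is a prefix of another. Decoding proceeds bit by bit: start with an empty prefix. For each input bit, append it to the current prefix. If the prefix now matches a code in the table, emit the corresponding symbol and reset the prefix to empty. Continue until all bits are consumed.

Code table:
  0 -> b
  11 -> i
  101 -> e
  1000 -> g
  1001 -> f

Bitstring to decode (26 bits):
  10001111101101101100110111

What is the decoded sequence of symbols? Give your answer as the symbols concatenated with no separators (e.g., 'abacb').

Answer: giieeefei

Derivation:
Bit 0: prefix='1' (no match yet)
Bit 1: prefix='10' (no match yet)
Bit 2: prefix='100' (no match yet)
Bit 3: prefix='1000' -> emit 'g', reset
Bit 4: prefix='1' (no match yet)
Bit 5: prefix='11' -> emit 'i', reset
Bit 6: prefix='1' (no match yet)
Bit 7: prefix='11' -> emit 'i', reset
Bit 8: prefix='1' (no match yet)
Bit 9: prefix='10' (no match yet)
Bit 10: prefix='101' -> emit 'e', reset
Bit 11: prefix='1' (no match yet)
Bit 12: prefix='10' (no match yet)
Bit 13: prefix='101' -> emit 'e', reset
Bit 14: prefix='1' (no match yet)
Bit 15: prefix='10' (no match yet)
Bit 16: prefix='101' -> emit 'e', reset
Bit 17: prefix='1' (no match yet)
Bit 18: prefix='10' (no match yet)
Bit 19: prefix='100' (no match yet)
Bit 20: prefix='1001' -> emit 'f', reset
Bit 21: prefix='1' (no match yet)
Bit 22: prefix='10' (no match yet)
Bit 23: prefix='101' -> emit 'e', reset
Bit 24: prefix='1' (no match yet)
Bit 25: prefix='11' -> emit 'i', reset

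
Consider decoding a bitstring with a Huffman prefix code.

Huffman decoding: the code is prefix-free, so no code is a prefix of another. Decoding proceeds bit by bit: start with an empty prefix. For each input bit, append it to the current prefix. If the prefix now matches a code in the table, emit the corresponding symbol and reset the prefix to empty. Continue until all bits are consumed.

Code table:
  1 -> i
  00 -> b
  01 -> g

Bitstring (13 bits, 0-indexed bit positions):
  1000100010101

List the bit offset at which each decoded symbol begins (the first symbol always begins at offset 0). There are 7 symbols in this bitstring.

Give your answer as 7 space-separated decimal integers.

Answer: 0 1 3 5 7 9 11

Derivation:
Bit 0: prefix='1' -> emit 'i', reset
Bit 1: prefix='0' (no match yet)
Bit 2: prefix='00' -> emit 'b', reset
Bit 3: prefix='0' (no match yet)
Bit 4: prefix='01' -> emit 'g', reset
Bit 5: prefix='0' (no match yet)
Bit 6: prefix='00' -> emit 'b', reset
Bit 7: prefix='0' (no match yet)
Bit 8: prefix='01' -> emit 'g', reset
Bit 9: prefix='0' (no match yet)
Bit 10: prefix='01' -> emit 'g', reset
Bit 11: prefix='0' (no match yet)
Bit 12: prefix='01' -> emit 'g', reset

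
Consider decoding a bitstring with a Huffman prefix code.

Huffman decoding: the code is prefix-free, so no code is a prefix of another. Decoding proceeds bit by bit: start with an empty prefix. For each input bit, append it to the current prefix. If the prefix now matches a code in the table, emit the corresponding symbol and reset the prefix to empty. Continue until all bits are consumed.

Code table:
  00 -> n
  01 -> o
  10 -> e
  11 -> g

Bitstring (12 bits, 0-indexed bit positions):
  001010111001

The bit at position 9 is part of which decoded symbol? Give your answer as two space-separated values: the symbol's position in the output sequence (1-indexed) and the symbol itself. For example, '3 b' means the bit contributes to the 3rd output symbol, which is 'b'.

Answer: 5 e

Derivation:
Bit 0: prefix='0' (no match yet)
Bit 1: prefix='00' -> emit 'n', reset
Bit 2: prefix='1' (no match yet)
Bit 3: prefix='10' -> emit 'e', reset
Bit 4: prefix='1' (no match yet)
Bit 5: prefix='10' -> emit 'e', reset
Bit 6: prefix='1' (no match yet)
Bit 7: prefix='11' -> emit 'g', reset
Bit 8: prefix='1' (no match yet)
Bit 9: prefix='10' -> emit 'e', reset
Bit 10: prefix='0' (no match yet)
Bit 11: prefix='01' -> emit 'o', reset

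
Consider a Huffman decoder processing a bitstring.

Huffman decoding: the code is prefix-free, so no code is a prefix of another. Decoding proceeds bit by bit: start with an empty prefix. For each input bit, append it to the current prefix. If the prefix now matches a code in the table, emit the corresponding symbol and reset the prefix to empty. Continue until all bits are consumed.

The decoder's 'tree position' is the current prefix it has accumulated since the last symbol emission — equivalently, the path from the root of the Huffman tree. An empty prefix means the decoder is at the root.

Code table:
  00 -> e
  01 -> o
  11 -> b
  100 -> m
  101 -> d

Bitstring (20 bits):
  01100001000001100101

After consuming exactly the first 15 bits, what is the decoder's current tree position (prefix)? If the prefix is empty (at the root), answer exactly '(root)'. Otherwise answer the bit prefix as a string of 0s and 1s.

Bit 0: prefix='0' (no match yet)
Bit 1: prefix='01' -> emit 'o', reset
Bit 2: prefix='1' (no match yet)
Bit 3: prefix='10' (no match yet)
Bit 4: prefix='100' -> emit 'm', reset
Bit 5: prefix='0' (no match yet)
Bit 6: prefix='00' -> emit 'e', reset
Bit 7: prefix='1' (no match yet)
Bit 8: prefix='10' (no match yet)
Bit 9: prefix='100' -> emit 'm', reset
Bit 10: prefix='0' (no match yet)
Bit 11: prefix='00' -> emit 'e', reset
Bit 12: prefix='0' (no match yet)
Bit 13: prefix='01' -> emit 'o', reset
Bit 14: prefix='1' (no match yet)

Answer: 1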